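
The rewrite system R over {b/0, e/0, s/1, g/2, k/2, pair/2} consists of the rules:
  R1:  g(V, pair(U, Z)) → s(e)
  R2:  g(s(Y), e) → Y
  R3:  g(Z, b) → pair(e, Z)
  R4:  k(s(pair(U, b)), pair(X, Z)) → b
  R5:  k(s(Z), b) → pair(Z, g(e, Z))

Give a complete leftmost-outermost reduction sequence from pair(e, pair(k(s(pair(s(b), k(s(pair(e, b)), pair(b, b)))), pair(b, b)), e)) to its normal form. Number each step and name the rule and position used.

pair(e, pair(b, e))

1. pair(e, pair(k(s(pair(s(b), k(s(pair(e, b)), pair(b, b)))), pair(b, b)), e))  →  pair(e, pair(k(s(pair(s(b), b)), pair(b, b)), e))   [R4 at 2.1.1.1.2]
2. pair(e, pair(k(s(pair(s(b), b)), pair(b, b)), e))  →  pair(e, pair(b, e))   [R4 at 2.1]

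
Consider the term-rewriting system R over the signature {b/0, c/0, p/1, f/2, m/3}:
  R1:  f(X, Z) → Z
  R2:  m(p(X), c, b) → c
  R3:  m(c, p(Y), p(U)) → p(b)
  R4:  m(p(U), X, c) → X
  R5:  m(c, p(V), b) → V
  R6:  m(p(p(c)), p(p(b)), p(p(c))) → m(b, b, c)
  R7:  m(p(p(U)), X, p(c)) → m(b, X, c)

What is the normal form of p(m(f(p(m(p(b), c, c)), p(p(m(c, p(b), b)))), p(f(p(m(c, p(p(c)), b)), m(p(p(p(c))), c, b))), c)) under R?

p(p(c))

1. p(m(f(p(m(p(b), c, c)), p(p(m(c, p(b), b)))), p(f(p(m(c, p(p(c)), b)), m(p(p(p(c))), c, b))), c))  →  p(m(p(p(m(c, p(b), b))), p(f(p(m(c, p(p(c)), b)), m(p(p(p(c))), c, b))), c))   [R1 at 1.1]
2. p(m(p(p(m(c, p(b), b))), p(f(p(m(c, p(p(c)), b)), m(p(p(p(c))), c, b))), c))  →  p(p(f(p(m(c, p(p(c)), b)), m(p(p(p(c))), c, b))))   [R4 at 1]
3. p(p(f(p(m(c, p(p(c)), b)), m(p(p(p(c))), c, b))))  →  p(p(m(p(p(p(c))), c, b)))   [R1 at 1.1]
4. p(p(m(p(p(p(c))), c, b)))  →  p(p(c))   [R2 at 1.1]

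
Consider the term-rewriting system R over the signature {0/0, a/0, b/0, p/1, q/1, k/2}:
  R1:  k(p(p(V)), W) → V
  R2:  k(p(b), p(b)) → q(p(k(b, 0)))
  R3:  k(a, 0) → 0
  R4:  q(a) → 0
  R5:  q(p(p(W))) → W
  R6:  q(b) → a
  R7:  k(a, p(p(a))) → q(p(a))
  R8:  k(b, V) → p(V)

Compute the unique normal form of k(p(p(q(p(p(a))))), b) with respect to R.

a

1. k(p(p(q(p(p(a))))), b)  →  q(p(p(a)))   [R1 at ε]
2. q(p(p(a)))  →  a   [R5 at ε]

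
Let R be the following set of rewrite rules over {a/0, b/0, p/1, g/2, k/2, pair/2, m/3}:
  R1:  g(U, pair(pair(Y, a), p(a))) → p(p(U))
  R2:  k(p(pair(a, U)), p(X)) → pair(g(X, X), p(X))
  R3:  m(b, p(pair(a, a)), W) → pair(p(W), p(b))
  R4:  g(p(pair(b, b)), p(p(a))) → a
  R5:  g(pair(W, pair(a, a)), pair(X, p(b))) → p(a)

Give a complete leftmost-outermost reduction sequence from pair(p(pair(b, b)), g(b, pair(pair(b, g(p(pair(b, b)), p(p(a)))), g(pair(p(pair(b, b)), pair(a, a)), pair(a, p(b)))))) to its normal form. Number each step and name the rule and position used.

pair(p(pair(b, b)), p(p(b)))

1. pair(p(pair(b, b)), g(b, pair(pair(b, g(p(pair(b, b)), p(p(a)))), g(pair(p(pair(b, b)), pair(a, a)), pair(a, p(b))))))  →  pair(p(pair(b, b)), g(b, pair(pair(b, a), g(pair(p(pair(b, b)), pair(a, a)), pair(a, p(b))))))   [R4 at 2.2.1.2]
2. pair(p(pair(b, b)), g(b, pair(pair(b, a), g(pair(p(pair(b, b)), pair(a, a)), pair(a, p(b))))))  →  pair(p(pair(b, b)), g(b, pair(pair(b, a), p(a))))   [R5 at 2.2.2]
3. pair(p(pair(b, b)), g(b, pair(pair(b, a), p(a))))  →  pair(p(pair(b, b)), p(p(b)))   [R1 at 2]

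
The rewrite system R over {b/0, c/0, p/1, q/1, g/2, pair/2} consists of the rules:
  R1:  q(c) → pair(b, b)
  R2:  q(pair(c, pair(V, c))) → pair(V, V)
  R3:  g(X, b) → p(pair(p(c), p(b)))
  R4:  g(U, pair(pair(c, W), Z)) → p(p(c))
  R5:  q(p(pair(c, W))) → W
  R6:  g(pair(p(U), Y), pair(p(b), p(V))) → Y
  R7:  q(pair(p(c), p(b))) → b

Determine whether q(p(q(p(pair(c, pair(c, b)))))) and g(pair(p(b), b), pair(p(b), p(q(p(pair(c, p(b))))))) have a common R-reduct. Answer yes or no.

Reduce t₁ = q(p(q(p(pair(c, pair(c, b)))))):
1. q(p(q(p(pair(c, pair(c, b))))))  →  q(p(pair(c, b)))   [R5 at 1.1]
2. q(p(pair(c, b)))  →  b   [R5 at ε]

Reduce t₂ = g(pair(p(b), b), pair(p(b), p(q(p(pair(c, p(b))))))):
1. g(pair(p(b), b), pair(p(b), p(q(p(pair(c, p(b)))))))  →  b   [R6 at ε]

yes — NF(t₁) = b, NF(t₂) = b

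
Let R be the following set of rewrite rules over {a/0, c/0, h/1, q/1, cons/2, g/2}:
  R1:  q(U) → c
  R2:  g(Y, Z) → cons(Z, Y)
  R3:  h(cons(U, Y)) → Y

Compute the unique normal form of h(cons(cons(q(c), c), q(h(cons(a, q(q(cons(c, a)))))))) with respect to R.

c

1. h(cons(cons(q(c), c), q(h(cons(a, q(q(cons(c, a))))))))  →  q(h(cons(a, q(q(cons(c, a))))))   [R3 at ε]
2. q(h(cons(a, q(q(cons(c, a))))))  →  c   [R1 at ε]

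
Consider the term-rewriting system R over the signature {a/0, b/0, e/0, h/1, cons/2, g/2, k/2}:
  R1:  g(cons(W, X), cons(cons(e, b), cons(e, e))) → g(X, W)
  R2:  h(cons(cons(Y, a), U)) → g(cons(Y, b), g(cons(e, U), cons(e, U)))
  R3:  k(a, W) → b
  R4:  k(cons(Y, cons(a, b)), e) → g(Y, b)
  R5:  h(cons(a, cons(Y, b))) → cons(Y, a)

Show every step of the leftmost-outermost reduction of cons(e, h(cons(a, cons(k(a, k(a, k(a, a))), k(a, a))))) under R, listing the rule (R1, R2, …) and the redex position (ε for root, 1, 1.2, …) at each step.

1. cons(e, h(cons(a, cons(k(a, k(a, k(a, a))), k(a, a)))))  →  cons(e, h(cons(a, cons(b, k(a, a)))))   [R3 at 2.1.2.1]
2. cons(e, h(cons(a, cons(b, k(a, a)))))  →  cons(e, h(cons(a, cons(b, b))))   [R3 at 2.1.2.2]
3. cons(e, h(cons(a, cons(b, b))))  →  cons(e, cons(b, a))   [R5 at 2]

cons(e, cons(b, a))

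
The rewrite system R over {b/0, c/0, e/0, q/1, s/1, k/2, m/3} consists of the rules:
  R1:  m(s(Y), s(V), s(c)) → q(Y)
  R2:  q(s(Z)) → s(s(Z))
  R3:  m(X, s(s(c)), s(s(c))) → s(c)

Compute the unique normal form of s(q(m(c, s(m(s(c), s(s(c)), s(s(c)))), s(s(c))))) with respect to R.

s(s(s(c)))

1. s(q(m(c, s(m(s(c), s(s(c)), s(s(c)))), s(s(c)))))  →  s(q(m(c, s(s(c)), s(s(c)))))   [R3 at 1.1.2.1]
2. s(q(m(c, s(s(c)), s(s(c)))))  →  s(q(s(c)))   [R3 at 1.1]
3. s(q(s(c)))  →  s(s(s(c)))   [R2 at 1]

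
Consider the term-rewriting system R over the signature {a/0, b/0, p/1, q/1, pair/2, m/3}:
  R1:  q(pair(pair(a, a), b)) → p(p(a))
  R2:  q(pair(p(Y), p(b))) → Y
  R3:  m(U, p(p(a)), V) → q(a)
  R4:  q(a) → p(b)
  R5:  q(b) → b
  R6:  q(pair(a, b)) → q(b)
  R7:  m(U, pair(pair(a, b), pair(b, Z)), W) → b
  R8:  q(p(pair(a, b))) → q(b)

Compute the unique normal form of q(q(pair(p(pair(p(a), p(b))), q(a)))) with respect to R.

a

1. q(q(pair(p(pair(p(a), p(b))), q(a))))  →  q(q(pair(p(pair(p(a), p(b))), p(b))))   [R4 at 1.1.2]
2. q(q(pair(p(pair(p(a), p(b))), p(b))))  →  q(pair(p(a), p(b)))   [R2 at 1]
3. q(pair(p(a), p(b)))  →  a   [R2 at ε]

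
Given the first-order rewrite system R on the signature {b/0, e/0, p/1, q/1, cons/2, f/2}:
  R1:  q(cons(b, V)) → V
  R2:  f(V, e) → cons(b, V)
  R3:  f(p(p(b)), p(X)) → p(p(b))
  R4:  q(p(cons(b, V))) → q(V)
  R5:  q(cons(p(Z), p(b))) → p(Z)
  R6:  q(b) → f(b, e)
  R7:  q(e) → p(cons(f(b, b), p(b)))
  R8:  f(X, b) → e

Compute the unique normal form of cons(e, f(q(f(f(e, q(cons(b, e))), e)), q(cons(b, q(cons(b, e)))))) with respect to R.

1. cons(e, f(q(f(f(e, q(cons(b, e))), e)), q(cons(b, q(cons(b, e))))))  →  cons(e, f(q(cons(b, f(e, q(cons(b, e))))), q(cons(b, q(cons(b, e))))))   [R2 at 2.1.1]
2. cons(e, f(q(cons(b, f(e, q(cons(b, e))))), q(cons(b, q(cons(b, e))))))  →  cons(e, f(f(e, q(cons(b, e))), q(cons(b, q(cons(b, e))))))   [R1 at 2.1]
3. cons(e, f(f(e, q(cons(b, e))), q(cons(b, q(cons(b, e))))))  →  cons(e, f(f(e, e), q(cons(b, q(cons(b, e))))))   [R1 at 2.1.2]
4. cons(e, f(f(e, e), q(cons(b, q(cons(b, e))))))  →  cons(e, f(cons(b, e), q(cons(b, q(cons(b, e))))))   [R2 at 2.1]
5. cons(e, f(cons(b, e), q(cons(b, q(cons(b, e))))))  →  cons(e, f(cons(b, e), q(cons(b, e))))   [R1 at 2.2]
6. cons(e, f(cons(b, e), q(cons(b, e))))  →  cons(e, f(cons(b, e), e))   [R1 at 2.2]
7. cons(e, f(cons(b, e), e))  →  cons(e, cons(b, cons(b, e)))   [R2 at 2]

cons(e, cons(b, cons(b, e)))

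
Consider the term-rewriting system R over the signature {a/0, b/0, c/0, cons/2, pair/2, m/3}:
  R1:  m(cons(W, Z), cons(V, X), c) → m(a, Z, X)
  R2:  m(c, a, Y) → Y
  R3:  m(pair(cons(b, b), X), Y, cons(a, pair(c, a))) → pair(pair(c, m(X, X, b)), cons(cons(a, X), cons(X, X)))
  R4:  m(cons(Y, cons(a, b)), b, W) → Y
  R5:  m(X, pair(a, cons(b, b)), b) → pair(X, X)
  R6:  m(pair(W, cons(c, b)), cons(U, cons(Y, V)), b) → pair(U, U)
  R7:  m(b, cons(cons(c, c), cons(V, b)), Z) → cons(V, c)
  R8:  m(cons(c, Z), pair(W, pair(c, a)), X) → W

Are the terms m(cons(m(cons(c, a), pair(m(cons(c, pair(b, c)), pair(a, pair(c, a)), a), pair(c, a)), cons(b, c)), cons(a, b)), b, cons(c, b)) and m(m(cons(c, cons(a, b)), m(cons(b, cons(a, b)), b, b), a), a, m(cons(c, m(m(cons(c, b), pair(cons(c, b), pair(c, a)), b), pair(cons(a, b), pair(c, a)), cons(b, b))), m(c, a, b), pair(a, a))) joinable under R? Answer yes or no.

no — NF(t₁) = a, NF(t₂) = c

Reduce t₁ = m(cons(m(cons(c, a), pair(m(cons(c, pair(b, c)), pair(a, pair(c, a)), a), pair(c, a)), cons(b, c)), cons(a, b)), b, cons(c, b)):
1. m(cons(m(cons(c, a), pair(m(cons(c, pair(b, c)), pair(a, pair(c, a)), a), pair(c, a)), cons(b, c)), cons(a, b)), b, cons(c, b))  →  m(cons(c, a), pair(m(cons(c, pair(b, c)), pair(a, pair(c, a)), a), pair(c, a)), cons(b, c))   [R4 at ε]
2. m(cons(c, a), pair(m(cons(c, pair(b, c)), pair(a, pair(c, a)), a), pair(c, a)), cons(b, c))  →  m(cons(c, pair(b, c)), pair(a, pair(c, a)), a)   [R8 at ε]
3. m(cons(c, pair(b, c)), pair(a, pair(c, a)), a)  →  a   [R8 at ε]

Reduce t₂ = m(m(cons(c, cons(a, b)), m(cons(b, cons(a, b)), b, b), a), a, m(cons(c, m(m(cons(c, b), pair(cons(c, b), pair(c, a)), b), pair(cons(a, b), pair(c, a)), cons(b, b))), m(c, a, b), pair(a, a))):
1. m(m(cons(c, cons(a, b)), m(cons(b, cons(a, b)), b, b), a), a, m(cons(c, m(m(cons(c, b), pair(cons(c, b), pair(c, a)), b), pair(cons(a, b), pair(c, a)), cons(b, b))), m(c, a, b), pair(a, a)))  →  m(m(cons(c, cons(a, b)), b, a), a, m(cons(c, m(m(cons(c, b), pair(cons(c, b), pair(c, a)), b), pair(cons(a, b), pair(c, a)), cons(b, b))), m(c, a, b), pair(a, a)))   [R4 at 1.2]
2. m(m(cons(c, cons(a, b)), b, a), a, m(cons(c, m(m(cons(c, b), pair(cons(c, b), pair(c, a)), b), pair(cons(a, b), pair(c, a)), cons(b, b))), m(c, a, b), pair(a, a)))  →  m(c, a, m(cons(c, m(m(cons(c, b), pair(cons(c, b), pair(c, a)), b), pair(cons(a, b), pair(c, a)), cons(b, b))), m(c, a, b), pair(a, a)))   [R4 at 1]
3. m(c, a, m(cons(c, m(m(cons(c, b), pair(cons(c, b), pair(c, a)), b), pair(cons(a, b), pair(c, a)), cons(b, b))), m(c, a, b), pair(a, a)))  →  m(cons(c, m(m(cons(c, b), pair(cons(c, b), pair(c, a)), b), pair(cons(a, b), pair(c, a)), cons(b, b))), m(c, a, b), pair(a, a))   [R2 at ε]
4. m(cons(c, m(m(cons(c, b), pair(cons(c, b), pair(c, a)), b), pair(cons(a, b), pair(c, a)), cons(b, b))), m(c, a, b), pair(a, a))  →  m(cons(c, m(cons(c, b), pair(cons(a, b), pair(c, a)), cons(b, b))), m(c, a, b), pair(a, a))   [R8 at 1.2.1]
5. m(cons(c, m(cons(c, b), pair(cons(a, b), pair(c, a)), cons(b, b))), m(c, a, b), pair(a, a))  →  m(cons(c, cons(a, b)), m(c, a, b), pair(a, a))   [R8 at 1.2]
6. m(cons(c, cons(a, b)), m(c, a, b), pair(a, a))  →  m(cons(c, cons(a, b)), b, pair(a, a))   [R2 at 2]
7. m(cons(c, cons(a, b)), b, pair(a, a))  →  c   [R4 at ε]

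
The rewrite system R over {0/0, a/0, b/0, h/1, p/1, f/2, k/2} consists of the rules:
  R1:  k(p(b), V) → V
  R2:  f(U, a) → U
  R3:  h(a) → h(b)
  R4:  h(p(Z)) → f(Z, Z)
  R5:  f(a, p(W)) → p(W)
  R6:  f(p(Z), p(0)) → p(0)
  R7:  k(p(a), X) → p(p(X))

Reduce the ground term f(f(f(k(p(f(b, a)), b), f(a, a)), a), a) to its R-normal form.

1. f(f(f(k(p(f(b, a)), b), f(a, a)), a), a)  →  f(f(k(p(f(b, a)), b), f(a, a)), a)   [R2 at ε]
2. f(f(k(p(f(b, a)), b), f(a, a)), a)  →  f(k(p(f(b, a)), b), f(a, a))   [R2 at ε]
3. f(k(p(f(b, a)), b), f(a, a))  →  f(k(p(b), b), f(a, a))   [R2 at 1.1.1]
4. f(k(p(b), b), f(a, a))  →  f(b, f(a, a))   [R1 at 1]
5. f(b, f(a, a))  →  f(b, a)   [R2 at 2]
6. f(b, a)  →  b   [R2 at ε]

b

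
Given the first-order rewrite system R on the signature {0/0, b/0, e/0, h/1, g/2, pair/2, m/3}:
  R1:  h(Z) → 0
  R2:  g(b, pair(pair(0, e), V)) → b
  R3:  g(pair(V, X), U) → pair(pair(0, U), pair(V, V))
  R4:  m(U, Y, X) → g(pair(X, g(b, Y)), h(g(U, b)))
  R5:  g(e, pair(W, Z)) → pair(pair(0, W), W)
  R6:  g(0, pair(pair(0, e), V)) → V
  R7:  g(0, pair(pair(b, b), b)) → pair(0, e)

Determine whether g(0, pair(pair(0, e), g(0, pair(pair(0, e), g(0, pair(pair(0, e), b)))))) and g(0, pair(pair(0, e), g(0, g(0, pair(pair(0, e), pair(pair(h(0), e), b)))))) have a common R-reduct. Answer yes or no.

Reduce t₁ = g(0, pair(pair(0, e), g(0, pair(pair(0, e), g(0, pair(pair(0, e), b)))))):
1. g(0, pair(pair(0, e), g(0, pair(pair(0, e), g(0, pair(pair(0, e), b))))))  →  g(0, pair(pair(0, e), g(0, pair(pair(0, e), b))))   [R6 at ε]
2. g(0, pair(pair(0, e), g(0, pair(pair(0, e), b))))  →  g(0, pair(pair(0, e), b))   [R6 at ε]
3. g(0, pair(pair(0, e), b))  →  b   [R6 at ε]

Reduce t₂ = g(0, pair(pair(0, e), g(0, g(0, pair(pair(0, e), pair(pair(h(0), e), b)))))):
1. g(0, pair(pair(0, e), g(0, g(0, pair(pair(0, e), pair(pair(h(0), e), b))))))  →  g(0, g(0, pair(pair(0, e), pair(pair(h(0), e), b))))   [R6 at ε]
2. g(0, g(0, pair(pair(0, e), pair(pair(h(0), e), b))))  →  g(0, pair(pair(h(0), e), b))   [R6 at 2]
3. g(0, pair(pair(h(0), e), b))  →  g(0, pair(pair(0, e), b))   [R1 at 2.1.1]
4. g(0, pair(pair(0, e), b))  →  b   [R6 at ε]

yes — NF(t₁) = b, NF(t₂) = b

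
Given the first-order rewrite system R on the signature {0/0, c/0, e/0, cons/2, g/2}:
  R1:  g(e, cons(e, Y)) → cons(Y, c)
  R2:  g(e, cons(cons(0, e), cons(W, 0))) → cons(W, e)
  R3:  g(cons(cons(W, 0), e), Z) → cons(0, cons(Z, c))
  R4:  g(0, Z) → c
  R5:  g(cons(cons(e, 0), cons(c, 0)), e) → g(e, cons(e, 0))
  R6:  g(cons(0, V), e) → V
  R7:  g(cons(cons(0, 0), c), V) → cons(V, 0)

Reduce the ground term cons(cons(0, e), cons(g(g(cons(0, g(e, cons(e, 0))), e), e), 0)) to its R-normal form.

1. cons(cons(0, e), cons(g(g(cons(0, g(e, cons(e, 0))), e), e), 0))  →  cons(cons(0, e), cons(g(g(e, cons(e, 0)), e), 0))   [R6 at 2.1.1]
2. cons(cons(0, e), cons(g(g(e, cons(e, 0)), e), 0))  →  cons(cons(0, e), cons(g(cons(0, c), e), 0))   [R1 at 2.1.1]
3. cons(cons(0, e), cons(g(cons(0, c), e), 0))  →  cons(cons(0, e), cons(c, 0))   [R6 at 2.1]

cons(cons(0, e), cons(c, 0))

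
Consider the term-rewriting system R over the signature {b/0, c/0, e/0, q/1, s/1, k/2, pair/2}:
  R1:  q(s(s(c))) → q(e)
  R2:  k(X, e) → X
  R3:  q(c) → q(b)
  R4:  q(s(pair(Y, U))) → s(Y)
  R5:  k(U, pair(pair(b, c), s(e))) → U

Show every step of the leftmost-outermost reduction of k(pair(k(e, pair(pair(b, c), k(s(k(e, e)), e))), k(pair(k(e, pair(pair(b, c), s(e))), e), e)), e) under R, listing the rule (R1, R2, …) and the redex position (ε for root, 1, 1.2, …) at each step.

pair(e, pair(e, e))

1. k(pair(k(e, pair(pair(b, c), k(s(k(e, e)), e))), k(pair(k(e, pair(pair(b, c), s(e))), e), e)), e)  →  pair(k(e, pair(pair(b, c), k(s(k(e, e)), e))), k(pair(k(e, pair(pair(b, c), s(e))), e), e))   [R2 at ε]
2. pair(k(e, pair(pair(b, c), k(s(k(e, e)), e))), k(pair(k(e, pair(pair(b, c), s(e))), e), e))  →  pair(k(e, pair(pair(b, c), s(k(e, e)))), k(pair(k(e, pair(pair(b, c), s(e))), e), e))   [R2 at 1.2.2]
3. pair(k(e, pair(pair(b, c), s(k(e, e)))), k(pair(k(e, pair(pair(b, c), s(e))), e), e))  →  pair(k(e, pair(pair(b, c), s(e))), k(pair(k(e, pair(pair(b, c), s(e))), e), e))   [R2 at 1.2.2.1]
4. pair(k(e, pair(pair(b, c), s(e))), k(pair(k(e, pair(pair(b, c), s(e))), e), e))  →  pair(e, k(pair(k(e, pair(pair(b, c), s(e))), e), e))   [R5 at 1]
5. pair(e, k(pair(k(e, pair(pair(b, c), s(e))), e), e))  →  pair(e, pair(k(e, pair(pair(b, c), s(e))), e))   [R2 at 2]
6. pair(e, pair(k(e, pair(pair(b, c), s(e))), e))  →  pair(e, pair(e, e))   [R5 at 2.1]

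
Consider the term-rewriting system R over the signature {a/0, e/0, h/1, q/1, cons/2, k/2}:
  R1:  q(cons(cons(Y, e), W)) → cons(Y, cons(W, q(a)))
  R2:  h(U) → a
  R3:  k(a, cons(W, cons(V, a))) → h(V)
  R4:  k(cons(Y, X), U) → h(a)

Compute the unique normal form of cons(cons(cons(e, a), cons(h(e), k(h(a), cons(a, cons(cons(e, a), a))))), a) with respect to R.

1. cons(cons(cons(e, a), cons(h(e), k(h(a), cons(a, cons(cons(e, a), a))))), a)  →  cons(cons(cons(e, a), cons(a, k(h(a), cons(a, cons(cons(e, a), a))))), a)   [R2 at 1.2.1]
2. cons(cons(cons(e, a), cons(a, k(h(a), cons(a, cons(cons(e, a), a))))), a)  →  cons(cons(cons(e, a), cons(a, k(a, cons(a, cons(cons(e, a), a))))), a)   [R2 at 1.2.2.1]
3. cons(cons(cons(e, a), cons(a, k(a, cons(a, cons(cons(e, a), a))))), a)  →  cons(cons(cons(e, a), cons(a, h(cons(e, a)))), a)   [R3 at 1.2.2]
4. cons(cons(cons(e, a), cons(a, h(cons(e, a)))), a)  →  cons(cons(cons(e, a), cons(a, a)), a)   [R2 at 1.2.2]

cons(cons(cons(e, a), cons(a, a)), a)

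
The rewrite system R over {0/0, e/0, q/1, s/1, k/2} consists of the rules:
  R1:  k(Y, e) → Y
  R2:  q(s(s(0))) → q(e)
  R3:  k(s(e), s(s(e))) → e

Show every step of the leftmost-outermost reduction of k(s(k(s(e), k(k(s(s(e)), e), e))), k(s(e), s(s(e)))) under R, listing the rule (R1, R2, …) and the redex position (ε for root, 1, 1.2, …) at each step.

s(e)

1. k(s(k(s(e), k(k(s(s(e)), e), e))), k(s(e), s(s(e))))  →  k(s(k(s(e), k(s(s(e)), e))), k(s(e), s(s(e))))   [R1 at 1.1.2]
2. k(s(k(s(e), k(s(s(e)), e))), k(s(e), s(s(e))))  →  k(s(k(s(e), s(s(e)))), k(s(e), s(s(e))))   [R1 at 1.1.2]
3. k(s(k(s(e), s(s(e)))), k(s(e), s(s(e))))  →  k(s(e), k(s(e), s(s(e))))   [R3 at 1.1]
4. k(s(e), k(s(e), s(s(e))))  →  k(s(e), e)   [R3 at 2]
5. k(s(e), e)  →  s(e)   [R1 at ε]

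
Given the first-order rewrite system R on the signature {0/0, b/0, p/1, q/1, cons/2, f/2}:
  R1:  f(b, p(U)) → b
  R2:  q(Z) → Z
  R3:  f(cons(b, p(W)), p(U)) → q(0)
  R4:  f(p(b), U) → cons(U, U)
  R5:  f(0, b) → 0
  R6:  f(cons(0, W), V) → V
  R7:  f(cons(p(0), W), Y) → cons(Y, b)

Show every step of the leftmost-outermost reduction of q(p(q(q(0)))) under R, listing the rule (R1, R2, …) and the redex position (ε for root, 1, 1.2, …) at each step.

p(0)

1. q(p(q(q(0))))  →  p(q(q(0)))   [R2 at ε]
2. p(q(q(0)))  →  p(q(0))   [R2 at 1]
3. p(q(0))  →  p(0)   [R2 at 1]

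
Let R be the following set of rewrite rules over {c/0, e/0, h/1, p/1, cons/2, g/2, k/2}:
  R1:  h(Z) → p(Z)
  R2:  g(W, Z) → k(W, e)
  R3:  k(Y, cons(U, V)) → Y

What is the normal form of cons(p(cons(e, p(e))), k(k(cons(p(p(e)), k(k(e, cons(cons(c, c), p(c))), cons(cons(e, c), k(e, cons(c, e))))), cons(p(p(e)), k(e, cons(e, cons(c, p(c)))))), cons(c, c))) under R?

1. cons(p(cons(e, p(e))), k(k(cons(p(p(e)), k(k(e, cons(cons(c, c), p(c))), cons(cons(e, c), k(e, cons(c, e))))), cons(p(p(e)), k(e, cons(e, cons(c, p(c)))))), cons(c, c)))  →  cons(p(cons(e, p(e))), k(cons(p(p(e)), k(k(e, cons(cons(c, c), p(c))), cons(cons(e, c), k(e, cons(c, e))))), cons(p(p(e)), k(e, cons(e, cons(c, p(c)))))))   [R3 at 2]
2. cons(p(cons(e, p(e))), k(cons(p(p(e)), k(k(e, cons(cons(c, c), p(c))), cons(cons(e, c), k(e, cons(c, e))))), cons(p(p(e)), k(e, cons(e, cons(c, p(c)))))))  →  cons(p(cons(e, p(e))), cons(p(p(e)), k(k(e, cons(cons(c, c), p(c))), cons(cons(e, c), k(e, cons(c, e))))))   [R3 at 2]
3. cons(p(cons(e, p(e))), cons(p(p(e)), k(k(e, cons(cons(c, c), p(c))), cons(cons(e, c), k(e, cons(c, e))))))  →  cons(p(cons(e, p(e))), cons(p(p(e)), k(e, cons(cons(c, c), p(c)))))   [R3 at 2.2]
4. cons(p(cons(e, p(e))), cons(p(p(e)), k(e, cons(cons(c, c), p(c)))))  →  cons(p(cons(e, p(e))), cons(p(p(e)), e))   [R3 at 2.2]

cons(p(cons(e, p(e))), cons(p(p(e)), e))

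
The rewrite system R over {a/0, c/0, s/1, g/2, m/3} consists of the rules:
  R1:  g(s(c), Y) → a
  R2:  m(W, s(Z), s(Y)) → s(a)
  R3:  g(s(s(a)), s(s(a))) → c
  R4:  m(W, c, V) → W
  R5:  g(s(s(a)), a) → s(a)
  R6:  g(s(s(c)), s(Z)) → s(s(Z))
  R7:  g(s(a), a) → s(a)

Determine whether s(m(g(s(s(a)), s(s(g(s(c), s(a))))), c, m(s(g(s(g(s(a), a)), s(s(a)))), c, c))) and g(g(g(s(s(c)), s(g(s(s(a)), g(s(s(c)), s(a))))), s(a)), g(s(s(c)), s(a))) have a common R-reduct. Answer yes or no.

no — NF(t₁) = s(c), NF(t₂) = c

Reduce t₁ = s(m(g(s(s(a)), s(s(g(s(c), s(a))))), c, m(s(g(s(g(s(a), a)), s(s(a)))), c, c))):
1. s(m(g(s(s(a)), s(s(g(s(c), s(a))))), c, m(s(g(s(g(s(a), a)), s(s(a)))), c, c)))  →  s(g(s(s(a)), s(s(g(s(c), s(a))))))   [R4 at 1]
2. s(g(s(s(a)), s(s(g(s(c), s(a))))))  →  s(g(s(s(a)), s(s(a))))   [R1 at 1.2.1.1]
3. s(g(s(s(a)), s(s(a))))  →  s(c)   [R3 at 1]

Reduce t₂ = g(g(g(s(s(c)), s(g(s(s(a)), g(s(s(c)), s(a))))), s(a)), g(s(s(c)), s(a))):
1. g(g(g(s(s(c)), s(g(s(s(a)), g(s(s(c)), s(a))))), s(a)), g(s(s(c)), s(a)))  →  g(g(s(s(g(s(s(a)), g(s(s(c)), s(a))))), s(a)), g(s(s(c)), s(a)))   [R6 at 1.1]
2. g(g(s(s(g(s(s(a)), g(s(s(c)), s(a))))), s(a)), g(s(s(c)), s(a)))  →  g(g(s(s(g(s(s(a)), s(s(a))))), s(a)), g(s(s(c)), s(a)))   [R6 at 1.1.1.1.2]
3. g(g(s(s(g(s(s(a)), s(s(a))))), s(a)), g(s(s(c)), s(a)))  →  g(g(s(s(c)), s(a)), g(s(s(c)), s(a)))   [R3 at 1.1.1.1]
4. g(g(s(s(c)), s(a)), g(s(s(c)), s(a)))  →  g(s(s(a)), g(s(s(c)), s(a)))   [R6 at 1]
5. g(s(s(a)), g(s(s(c)), s(a)))  →  g(s(s(a)), s(s(a)))   [R6 at 2]
6. g(s(s(a)), s(s(a)))  →  c   [R3 at ε]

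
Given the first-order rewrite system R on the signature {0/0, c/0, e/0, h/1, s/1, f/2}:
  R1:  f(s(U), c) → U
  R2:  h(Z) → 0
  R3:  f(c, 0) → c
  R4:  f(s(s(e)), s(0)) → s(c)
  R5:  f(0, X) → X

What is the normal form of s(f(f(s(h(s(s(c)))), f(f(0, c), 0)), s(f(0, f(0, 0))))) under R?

s(s(0))

1. s(f(f(s(h(s(s(c)))), f(f(0, c), 0)), s(f(0, f(0, 0)))))  →  s(f(f(s(0), f(f(0, c), 0)), s(f(0, f(0, 0)))))   [R2 at 1.1.1.1]
2. s(f(f(s(0), f(f(0, c), 0)), s(f(0, f(0, 0)))))  →  s(f(f(s(0), f(c, 0)), s(f(0, f(0, 0)))))   [R5 at 1.1.2.1]
3. s(f(f(s(0), f(c, 0)), s(f(0, f(0, 0)))))  →  s(f(f(s(0), c), s(f(0, f(0, 0)))))   [R3 at 1.1.2]
4. s(f(f(s(0), c), s(f(0, f(0, 0)))))  →  s(f(0, s(f(0, f(0, 0)))))   [R1 at 1.1]
5. s(f(0, s(f(0, f(0, 0)))))  →  s(s(f(0, f(0, 0))))   [R5 at 1]
6. s(s(f(0, f(0, 0))))  →  s(s(f(0, 0)))   [R5 at 1.1]
7. s(s(f(0, 0)))  →  s(s(0))   [R5 at 1.1]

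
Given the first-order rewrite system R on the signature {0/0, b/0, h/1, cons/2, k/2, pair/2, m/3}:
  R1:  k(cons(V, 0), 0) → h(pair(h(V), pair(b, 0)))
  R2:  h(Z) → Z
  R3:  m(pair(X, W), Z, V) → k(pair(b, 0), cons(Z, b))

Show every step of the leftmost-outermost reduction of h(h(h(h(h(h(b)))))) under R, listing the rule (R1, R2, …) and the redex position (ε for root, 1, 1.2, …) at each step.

1. h(h(h(h(h(h(b))))))  →  h(h(h(h(h(b)))))   [R2 at ε]
2. h(h(h(h(h(b)))))  →  h(h(h(h(b))))   [R2 at ε]
3. h(h(h(h(b))))  →  h(h(h(b)))   [R2 at ε]
4. h(h(h(b)))  →  h(h(b))   [R2 at ε]
5. h(h(b))  →  h(b)   [R2 at ε]
6. h(b)  →  b   [R2 at ε]

b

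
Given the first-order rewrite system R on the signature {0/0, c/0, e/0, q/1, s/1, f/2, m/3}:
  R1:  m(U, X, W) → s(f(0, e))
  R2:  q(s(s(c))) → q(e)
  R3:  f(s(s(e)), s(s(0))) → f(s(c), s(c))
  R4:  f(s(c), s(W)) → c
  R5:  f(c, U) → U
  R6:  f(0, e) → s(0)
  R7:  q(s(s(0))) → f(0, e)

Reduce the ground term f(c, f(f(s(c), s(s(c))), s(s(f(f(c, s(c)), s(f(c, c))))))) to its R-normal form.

1. f(c, f(f(s(c), s(s(c))), s(s(f(f(c, s(c)), s(f(c, c)))))))  →  f(f(s(c), s(s(c))), s(s(f(f(c, s(c)), s(f(c, c))))))   [R5 at ε]
2. f(f(s(c), s(s(c))), s(s(f(f(c, s(c)), s(f(c, c))))))  →  f(c, s(s(f(f(c, s(c)), s(f(c, c))))))   [R4 at 1]
3. f(c, s(s(f(f(c, s(c)), s(f(c, c))))))  →  s(s(f(f(c, s(c)), s(f(c, c)))))   [R5 at ε]
4. s(s(f(f(c, s(c)), s(f(c, c)))))  →  s(s(f(s(c), s(f(c, c)))))   [R5 at 1.1.1]
5. s(s(f(s(c), s(f(c, c)))))  →  s(s(c))   [R4 at 1.1]

s(s(c))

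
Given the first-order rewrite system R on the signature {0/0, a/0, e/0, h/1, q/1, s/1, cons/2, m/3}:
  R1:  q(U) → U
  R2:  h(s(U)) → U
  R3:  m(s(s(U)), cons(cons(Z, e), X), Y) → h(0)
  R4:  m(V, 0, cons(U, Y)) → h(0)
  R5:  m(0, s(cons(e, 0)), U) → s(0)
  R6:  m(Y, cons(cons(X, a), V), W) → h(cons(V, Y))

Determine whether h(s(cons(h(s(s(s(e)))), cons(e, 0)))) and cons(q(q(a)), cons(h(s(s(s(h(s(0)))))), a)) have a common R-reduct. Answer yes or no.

no — NF(t₁) = cons(s(s(e)), cons(e, 0)), NF(t₂) = cons(a, cons(s(s(0)), a))

Reduce t₁ = h(s(cons(h(s(s(s(e)))), cons(e, 0)))):
1. h(s(cons(h(s(s(s(e)))), cons(e, 0))))  →  cons(h(s(s(s(e)))), cons(e, 0))   [R2 at ε]
2. cons(h(s(s(s(e)))), cons(e, 0))  →  cons(s(s(e)), cons(e, 0))   [R2 at 1]

Reduce t₂ = cons(q(q(a)), cons(h(s(s(s(h(s(0)))))), a)):
1. cons(q(q(a)), cons(h(s(s(s(h(s(0)))))), a))  →  cons(q(a), cons(h(s(s(s(h(s(0)))))), a))   [R1 at 1]
2. cons(q(a), cons(h(s(s(s(h(s(0)))))), a))  →  cons(a, cons(h(s(s(s(h(s(0)))))), a))   [R1 at 1]
3. cons(a, cons(h(s(s(s(h(s(0)))))), a))  →  cons(a, cons(s(s(h(s(0)))), a))   [R2 at 2.1]
4. cons(a, cons(s(s(h(s(0)))), a))  →  cons(a, cons(s(s(0)), a))   [R2 at 2.1.1.1]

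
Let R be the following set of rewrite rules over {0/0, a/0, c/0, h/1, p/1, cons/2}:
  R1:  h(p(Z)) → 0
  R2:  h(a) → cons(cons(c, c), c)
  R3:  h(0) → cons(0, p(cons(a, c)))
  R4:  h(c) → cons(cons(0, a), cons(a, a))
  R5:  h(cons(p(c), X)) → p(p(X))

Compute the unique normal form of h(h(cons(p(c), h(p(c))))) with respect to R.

0

1. h(h(cons(p(c), h(p(c)))))  →  h(p(p(h(p(c)))))   [R5 at 1]
2. h(p(p(h(p(c)))))  →  0   [R1 at ε]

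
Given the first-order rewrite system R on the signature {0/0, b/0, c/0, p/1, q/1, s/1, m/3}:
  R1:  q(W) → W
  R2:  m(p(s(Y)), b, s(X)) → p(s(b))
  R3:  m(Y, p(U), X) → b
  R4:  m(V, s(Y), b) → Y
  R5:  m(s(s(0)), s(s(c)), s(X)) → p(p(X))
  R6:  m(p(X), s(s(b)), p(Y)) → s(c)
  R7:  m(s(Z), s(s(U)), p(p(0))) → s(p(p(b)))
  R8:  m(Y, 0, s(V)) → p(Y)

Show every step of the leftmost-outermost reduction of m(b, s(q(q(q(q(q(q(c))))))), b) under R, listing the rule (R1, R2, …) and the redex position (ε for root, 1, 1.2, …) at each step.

c

1. m(b, s(q(q(q(q(q(q(c))))))), b)  →  q(q(q(q(q(q(c))))))   [R4 at ε]
2. q(q(q(q(q(q(c))))))  →  q(q(q(q(q(c)))))   [R1 at ε]
3. q(q(q(q(q(c)))))  →  q(q(q(q(c))))   [R1 at ε]
4. q(q(q(q(c))))  →  q(q(q(c)))   [R1 at ε]
5. q(q(q(c)))  →  q(q(c))   [R1 at ε]
6. q(q(c))  →  q(c)   [R1 at ε]
7. q(c)  →  c   [R1 at ε]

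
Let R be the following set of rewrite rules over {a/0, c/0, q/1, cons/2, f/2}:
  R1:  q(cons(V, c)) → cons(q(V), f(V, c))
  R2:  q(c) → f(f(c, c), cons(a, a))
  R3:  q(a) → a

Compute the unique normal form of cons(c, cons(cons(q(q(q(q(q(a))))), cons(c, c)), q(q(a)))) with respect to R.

1. cons(c, cons(cons(q(q(q(q(q(a))))), cons(c, c)), q(q(a))))  →  cons(c, cons(cons(q(q(q(q(a)))), cons(c, c)), q(q(a))))   [R3 at 2.1.1.1.1.1.1]
2. cons(c, cons(cons(q(q(q(q(a)))), cons(c, c)), q(q(a))))  →  cons(c, cons(cons(q(q(q(a))), cons(c, c)), q(q(a))))   [R3 at 2.1.1.1.1.1]
3. cons(c, cons(cons(q(q(q(a))), cons(c, c)), q(q(a))))  →  cons(c, cons(cons(q(q(a)), cons(c, c)), q(q(a))))   [R3 at 2.1.1.1.1]
4. cons(c, cons(cons(q(q(a)), cons(c, c)), q(q(a))))  →  cons(c, cons(cons(q(a), cons(c, c)), q(q(a))))   [R3 at 2.1.1.1]
5. cons(c, cons(cons(q(a), cons(c, c)), q(q(a))))  →  cons(c, cons(cons(a, cons(c, c)), q(q(a))))   [R3 at 2.1.1]
6. cons(c, cons(cons(a, cons(c, c)), q(q(a))))  →  cons(c, cons(cons(a, cons(c, c)), q(a)))   [R3 at 2.2.1]
7. cons(c, cons(cons(a, cons(c, c)), q(a)))  →  cons(c, cons(cons(a, cons(c, c)), a))   [R3 at 2.2]

cons(c, cons(cons(a, cons(c, c)), a))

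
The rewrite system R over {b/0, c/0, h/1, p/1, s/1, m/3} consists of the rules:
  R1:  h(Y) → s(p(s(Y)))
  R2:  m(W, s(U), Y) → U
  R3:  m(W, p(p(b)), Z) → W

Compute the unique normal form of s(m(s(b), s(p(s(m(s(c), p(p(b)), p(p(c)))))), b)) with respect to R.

1. s(m(s(b), s(p(s(m(s(c), p(p(b)), p(p(c)))))), b))  →  s(p(s(m(s(c), p(p(b)), p(p(c))))))   [R2 at 1]
2. s(p(s(m(s(c), p(p(b)), p(p(c))))))  →  s(p(s(s(c))))   [R3 at 1.1.1]

s(p(s(s(c))))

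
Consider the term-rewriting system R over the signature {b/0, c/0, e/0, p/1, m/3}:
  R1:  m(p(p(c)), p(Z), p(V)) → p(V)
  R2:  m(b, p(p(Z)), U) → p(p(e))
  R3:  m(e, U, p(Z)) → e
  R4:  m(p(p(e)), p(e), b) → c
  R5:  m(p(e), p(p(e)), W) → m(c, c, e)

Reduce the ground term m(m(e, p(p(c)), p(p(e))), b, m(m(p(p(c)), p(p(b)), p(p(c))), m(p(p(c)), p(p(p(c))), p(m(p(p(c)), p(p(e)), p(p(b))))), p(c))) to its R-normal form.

e

1. m(m(e, p(p(c)), p(p(e))), b, m(m(p(p(c)), p(p(b)), p(p(c))), m(p(p(c)), p(p(p(c))), p(m(p(p(c)), p(p(e)), p(p(b))))), p(c)))  →  m(e, b, m(m(p(p(c)), p(p(b)), p(p(c))), m(p(p(c)), p(p(p(c))), p(m(p(p(c)), p(p(e)), p(p(b))))), p(c)))   [R3 at 1]
2. m(e, b, m(m(p(p(c)), p(p(b)), p(p(c))), m(p(p(c)), p(p(p(c))), p(m(p(p(c)), p(p(e)), p(p(b))))), p(c)))  →  m(e, b, m(p(p(c)), m(p(p(c)), p(p(p(c))), p(m(p(p(c)), p(p(e)), p(p(b))))), p(c)))   [R1 at 3.1]
3. m(e, b, m(p(p(c)), m(p(p(c)), p(p(p(c))), p(m(p(p(c)), p(p(e)), p(p(b))))), p(c)))  →  m(e, b, m(p(p(c)), p(m(p(p(c)), p(p(e)), p(p(b)))), p(c)))   [R1 at 3.2]
4. m(e, b, m(p(p(c)), p(m(p(p(c)), p(p(e)), p(p(b)))), p(c)))  →  m(e, b, p(c))   [R1 at 3]
5. m(e, b, p(c))  →  e   [R3 at ε]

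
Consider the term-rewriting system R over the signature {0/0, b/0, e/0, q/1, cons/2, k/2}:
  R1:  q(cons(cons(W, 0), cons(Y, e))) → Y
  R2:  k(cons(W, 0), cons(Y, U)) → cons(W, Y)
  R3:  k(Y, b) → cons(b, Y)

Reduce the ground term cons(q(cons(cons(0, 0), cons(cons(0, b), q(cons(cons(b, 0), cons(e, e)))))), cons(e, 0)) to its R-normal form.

1. cons(q(cons(cons(0, 0), cons(cons(0, b), q(cons(cons(b, 0), cons(e, e)))))), cons(e, 0))  →  cons(q(cons(cons(0, 0), cons(cons(0, b), e))), cons(e, 0))   [R1 at 1.1.2.2]
2. cons(q(cons(cons(0, 0), cons(cons(0, b), e))), cons(e, 0))  →  cons(cons(0, b), cons(e, 0))   [R1 at 1]

cons(cons(0, b), cons(e, 0))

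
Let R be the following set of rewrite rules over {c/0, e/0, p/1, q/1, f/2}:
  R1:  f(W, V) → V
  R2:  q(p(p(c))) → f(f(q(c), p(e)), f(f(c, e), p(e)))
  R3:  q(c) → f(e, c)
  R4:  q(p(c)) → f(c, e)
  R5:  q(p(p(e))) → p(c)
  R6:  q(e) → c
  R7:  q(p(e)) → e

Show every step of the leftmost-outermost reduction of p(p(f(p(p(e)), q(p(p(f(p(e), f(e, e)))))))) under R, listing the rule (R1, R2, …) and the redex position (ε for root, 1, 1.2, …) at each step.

p(p(p(c)))

1. p(p(f(p(p(e)), q(p(p(f(p(e), f(e, e))))))))  →  p(p(q(p(p(f(p(e), f(e, e)))))))   [R1 at 1.1]
2. p(p(q(p(p(f(p(e), f(e, e)))))))  →  p(p(q(p(p(f(e, e))))))   [R1 at 1.1.1.1.1]
3. p(p(q(p(p(f(e, e))))))  →  p(p(q(p(p(e)))))   [R1 at 1.1.1.1.1]
4. p(p(q(p(p(e)))))  →  p(p(p(c)))   [R5 at 1.1]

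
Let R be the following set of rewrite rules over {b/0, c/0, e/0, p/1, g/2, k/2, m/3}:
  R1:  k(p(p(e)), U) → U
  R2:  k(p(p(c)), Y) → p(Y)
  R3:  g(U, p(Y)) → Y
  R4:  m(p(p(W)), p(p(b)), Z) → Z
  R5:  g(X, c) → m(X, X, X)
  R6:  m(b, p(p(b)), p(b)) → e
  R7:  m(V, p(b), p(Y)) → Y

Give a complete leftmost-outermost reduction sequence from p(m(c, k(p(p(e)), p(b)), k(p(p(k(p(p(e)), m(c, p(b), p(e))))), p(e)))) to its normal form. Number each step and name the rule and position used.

1. p(m(c, k(p(p(e)), p(b)), k(p(p(k(p(p(e)), m(c, p(b), p(e))))), p(e))))  →  p(m(c, p(b), k(p(p(k(p(p(e)), m(c, p(b), p(e))))), p(e))))   [R1 at 1.2]
2. p(m(c, p(b), k(p(p(k(p(p(e)), m(c, p(b), p(e))))), p(e))))  →  p(m(c, p(b), k(p(p(m(c, p(b), p(e)))), p(e))))   [R1 at 1.3.1.1.1]
3. p(m(c, p(b), k(p(p(m(c, p(b), p(e)))), p(e))))  →  p(m(c, p(b), k(p(p(e)), p(e))))   [R7 at 1.3.1.1.1]
4. p(m(c, p(b), k(p(p(e)), p(e))))  →  p(m(c, p(b), p(e)))   [R1 at 1.3]
5. p(m(c, p(b), p(e)))  →  p(e)   [R7 at 1]

p(e)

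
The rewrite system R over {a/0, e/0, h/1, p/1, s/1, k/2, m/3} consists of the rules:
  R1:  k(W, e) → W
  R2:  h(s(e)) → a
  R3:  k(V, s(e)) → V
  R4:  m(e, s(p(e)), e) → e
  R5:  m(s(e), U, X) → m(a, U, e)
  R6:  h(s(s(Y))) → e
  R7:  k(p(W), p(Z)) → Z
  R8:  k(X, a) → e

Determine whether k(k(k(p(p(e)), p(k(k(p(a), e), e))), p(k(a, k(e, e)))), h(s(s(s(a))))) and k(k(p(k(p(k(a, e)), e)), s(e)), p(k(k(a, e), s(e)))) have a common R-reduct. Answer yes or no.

Reduce t₁ = k(k(k(p(p(e)), p(k(k(p(a), e), e))), p(k(a, k(e, e)))), h(s(s(s(a))))):
1. k(k(k(p(p(e)), p(k(k(p(a), e), e))), p(k(a, k(e, e)))), h(s(s(s(a)))))  →  k(k(k(k(p(a), e), e), p(k(a, k(e, e)))), h(s(s(s(a)))))   [R7 at 1.1]
2. k(k(k(k(p(a), e), e), p(k(a, k(e, e)))), h(s(s(s(a)))))  →  k(k(k(p(a), e), p(k(a, k(e, e)))), h(s(s(s(a)))))   [R1 at 1.1]
3. k(k(k(p(a), e), p(k(a, k(e, e)))), h(s(s(s(a)))))  →  k(k(p(a), p(k(a, k(e, e)))), h(s(s(s(a)))))   [R1 at 1.1]
4. k(k(p(a), p(k(a, k(e, e)))), h(s(s(s(a)))))  →  k(k(a, k(e, e)), h(s(s(s(a)))))   [R7 at 1]
5. k(k(a, k(e, e)), h(s(s(s(a)))))  →  k(k(a, e), h(s(s(s(a)))))   [R1 at 1.2]
6. k(k(a, e), h(s(s(s(a)))))  →  k(a, h(s(s(s(a)))))   [R1 at 1]
7. k(a, h(s(s(s(a)))))  →  k(a, e)   [R6 at 2]
8. k(a, e)  →  a   [R1 at ε]

Reduce t₂ = k(k(p(k(p(k(a, e)), e)), s(e)), p(k(k(a, e), s(e)))):
1. k(k(p(k(p(k(a, e)), e)), s(e)), p(k(k(a, e), s(e))))  →  k(p(k(p(k(a, e)), e)), p(k(k(a, e), s(e))))   [R3 at 1]
2. k(p(k(p(k(a, e)), e)), p(k(k(a, e), s(e))))  →  k(k(a, e), s(e))   [R7 at ε]
3. k(k(a, e), s(e))  →  k(a, e)   [R3 at ε]
4. k(a, e)  →  a   [R1 at ε]

yes — NF(t₁) = a, NF(t₂) = a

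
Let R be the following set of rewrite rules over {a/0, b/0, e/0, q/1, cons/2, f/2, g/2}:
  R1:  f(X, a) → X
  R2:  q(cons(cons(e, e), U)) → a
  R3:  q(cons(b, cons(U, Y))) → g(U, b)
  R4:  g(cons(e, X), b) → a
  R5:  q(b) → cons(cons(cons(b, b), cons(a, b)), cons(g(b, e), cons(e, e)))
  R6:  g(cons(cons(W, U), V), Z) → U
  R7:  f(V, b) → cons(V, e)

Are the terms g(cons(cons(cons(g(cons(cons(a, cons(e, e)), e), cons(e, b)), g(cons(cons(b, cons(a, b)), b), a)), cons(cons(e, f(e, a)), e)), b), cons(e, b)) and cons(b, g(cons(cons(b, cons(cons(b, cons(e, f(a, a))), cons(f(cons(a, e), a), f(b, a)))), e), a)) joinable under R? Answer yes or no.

no — NF(t₁) = cons(cons(e, e), e), NF(t₂) = cons(b, cons(cons(b, cons(e, a)), cons(cons(a, e), b)))

Reduce t₁ = g(cons(cons(cons(g(cons(cons(a, cons(e, e)), e), cons(e, b)), g(cons(cons(b, cons(a, b)), b), a)), cons(cons(e, f(e, a)), e)), b), cons(e, b)):
1. g(cons(cons(cons(g(cons(cons(a, cons(e, e)), e), cons(e, b)), g(cons(cons(b, cons(a, b)), b), a)), cons(cons(e, f(e, a)), e)), b), cons(e, b))  →  cons(cons(e, f(e, a)), e)   [R6 at ε]
2. cons(cons(e, f(e, a)), e)  →  cons(cons(e, e), e)   [R1 at 1.2]

Reduce t₂ = cons(b, g(cons(cons(b, cons(cons(b, cons(e, f(a, a))), cons(f(cons(a, e), a), f(b, a)))), e), a)):
1. cons(b, g(cons(cons(b, cons(cons(b, cons(e, f(a, a))), cons(f(cons(a, e), a), f(b, a)))), e), a))  →  cons(b, cons(cons(b, cons(e, f(a, a))), cons(f(cons(a, e), a), f(b, a))))   [R6 at 2]
2. cons(b, cons(cons(b, cons(e, f(a, a))), cons(f(cons(a, e), a), f(b, a))))  →  cons(b, cons(cons(b, cons(e, a)), cons(f(cons(a, e), a), f(b, a))))   [R1 at 2.1.2.2]
3. cons(b, cons(cons(b, cons(e, a)), cons(f(cons(a, e), a), f(b, a))))  →  cons(b, cons(cons(b, cons(e, a)), cons(cons(a, e), f(b, a))))   [R1 at 2.2.1]
4. cons(b, cons(cons(b, cons(e, a)), cons(cons(a, e), f(b, a))))  →  cons(b, cons(cons(b, cons(e, a)), cons(cons(a, e), b)))   [R1 at 2.2.2]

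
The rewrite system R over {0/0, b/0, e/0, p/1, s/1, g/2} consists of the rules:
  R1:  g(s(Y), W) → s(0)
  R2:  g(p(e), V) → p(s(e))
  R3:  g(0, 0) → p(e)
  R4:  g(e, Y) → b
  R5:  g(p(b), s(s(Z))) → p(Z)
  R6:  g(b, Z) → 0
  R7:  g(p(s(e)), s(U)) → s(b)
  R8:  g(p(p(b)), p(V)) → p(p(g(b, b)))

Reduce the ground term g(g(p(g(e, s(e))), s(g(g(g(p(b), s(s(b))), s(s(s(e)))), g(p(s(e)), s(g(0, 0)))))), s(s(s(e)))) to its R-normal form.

p(s(e))

1. g(g(p(g(e, s(e))), s(g(g(g(p(b), s(s(b))), s(s(s(e)))), g(p(s(e)), s(g(0, 0)))))), s(s(s(e))))  →  g(g(p(b), s(g(g(g(p(b), s(s(b))), s(s(s(e)))), g(p(s(e)), s(g(0, 0)))))), s(s(s(e))))   [R4 at 1.1.1]
2. g(g(p(b), s(g(g(g(p(b), s(s(b))), s(s(s(e)))), g(p(s(e)), s(g(0, 0)))))), s(s(s(e))))  →  g(g(p(b), s(g(g(p(b), s(s(s(e)))), g(p(s(e)), s(g(0, 0)))))), s(s(s(e))))   [R5 at 1.2.1.1.1]
3. g(g(p(b), s(g(g(p(b), s(s(s(e)))), g(p(s(e)), s(g(0, 0)))))), s(s(s(e))))  →  g(g(p(b), s(g(p(s(e)), g(p(s(e)), s(g(0, 0)))))), s(s(s(e))))   [R5 at 1.2.1.1]
4. g(g(p(b), s(g(p(s(e)), g(p(s(e)), s(g(0, 0)))))), s(s(s(e))))  →  g(g(p(b), s(g(p(s(e)), s(b)))), s(s(s(e))))   [R7 at 1.2.1.2]
5. g(g(p(b), s(g(p(s(e)), s(b)))), s(s(s(e))))  →  g(g(p(b), s(s(b))), s(s(s(e))))   [R7 at 1.2.1]
6. g(g(p(b), s(s(b))), s(s(s(e))))  →  g(p(b), s(s(s(e))))   [R5 at 1]
7. g(p(b), s(s(s(e))))  →  p(s(e))   [R5 at ε]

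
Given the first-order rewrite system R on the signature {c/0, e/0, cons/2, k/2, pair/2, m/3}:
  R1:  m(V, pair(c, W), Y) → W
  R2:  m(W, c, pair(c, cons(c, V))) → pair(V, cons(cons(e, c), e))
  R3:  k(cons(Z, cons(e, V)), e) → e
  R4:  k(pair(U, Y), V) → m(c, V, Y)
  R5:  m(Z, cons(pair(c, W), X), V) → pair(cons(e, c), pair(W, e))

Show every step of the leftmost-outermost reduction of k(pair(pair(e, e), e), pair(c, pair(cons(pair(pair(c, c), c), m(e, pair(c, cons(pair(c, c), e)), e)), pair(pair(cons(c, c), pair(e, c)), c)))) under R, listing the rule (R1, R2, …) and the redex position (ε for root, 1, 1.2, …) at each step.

pair(cons(pair(pair(c, c), c), cons(pair(c, c), e)), pair(pair(cons(c, c), pair(e, c)), c))

1. k(pair(pair(e, e), e), pair(c, pair(cons(pair(pair(c, c), c), m(e, pair(c, cons(pair(c, c), e)), e)), pair(pair(cons(c, c), pair(e, c)), c))))  →  m(c, pair(c, pair(cons(pair(pair(c, c), c), m(e, pair(c, cons(pair(c, c), e)), e)), pair(pair(cons(c, c), pair(e, c)), c))), e)   [R4 at ε]
2. m(c, pair(c, pair(cons(pair(pair(c, c), c), m(e, pair(c, cons(pair(c, c), e)), e)), pair(pair(cons(c, c), pair(e, c)), c))), e)  →  pair(cons(pair(pair(c, c), c), m(e, pair(c, cons(pair(c, c), e)), e)), pair(pair(cons(c, c), pair(e, c)), c))   [R1 at ε]
3. pair(cons(pair(pair(c, c), c), m(e, pair(c, cons(pair(c, c), e)), e)), pair(pair(cons(c, c), pair(e, c)), c))  →  pair(cons(pair(pair(c, c), c), cons(pair(c, c), e)), pair(pair(cons(c, c), pair(e, c)), c))   [R1 at 1.2]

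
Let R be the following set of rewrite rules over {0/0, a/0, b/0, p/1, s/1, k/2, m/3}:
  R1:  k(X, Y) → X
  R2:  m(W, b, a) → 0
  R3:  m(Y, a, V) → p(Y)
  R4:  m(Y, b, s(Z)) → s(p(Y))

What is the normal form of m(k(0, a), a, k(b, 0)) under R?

1. m(k(0, a), a, k(b, 0))  →  p(k(0, a))   [R3 at ε]
2. p(k(0, a))  →  p(0)   [R1 at 1]

p(0)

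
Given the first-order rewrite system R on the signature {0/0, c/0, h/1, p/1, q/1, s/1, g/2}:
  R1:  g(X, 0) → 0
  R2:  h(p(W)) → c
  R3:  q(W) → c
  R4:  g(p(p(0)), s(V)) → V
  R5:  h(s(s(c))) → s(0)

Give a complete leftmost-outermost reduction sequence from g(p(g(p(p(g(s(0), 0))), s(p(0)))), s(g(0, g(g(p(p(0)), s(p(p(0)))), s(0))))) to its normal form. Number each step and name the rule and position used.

1. g(p(g(p(p(g(s(0), 0))), s(p(0)))), s(g(0, g(g(p(p(0)), s(p(p(0)))), s(0)))))  →  g(p(g(p(p(0)), s(p(0)))), s(g(0, g(g(p(p(0)), s(p(p(0)))), s(0)))))   [R1 at 1.1.1.1.1]
2. g(p(g(p(p(0)), s(p(0)))), s(g(0, g(g(p(p(0)), s(p(p(0)))), s(0)))))  →  g(p(p(0)), s(g(0, g(g(p(p(0)), s(p(p(0)))), s(0)))))   [R4 at 1.1]
3. g(p(p(0)), s(g(0, g(g(p(p(0)), s(p(p(0)))), s(0)))))  →  g(0, g(g(p(p(0)), s(p(p(0)))), s(0)))   [R4 at ε]
4. g(0, g(g(p(p(0)), s(p(p(0)))), s(0)))  →  g(0, g(p(p(0)), s(0)))   [R4 at 2.1]
5. g(0, g(p(p(0)), s(0)))  →  g(0, 0)   [R4 at 2]
6. g(0, 0)  →  0   [R1 at ε]

0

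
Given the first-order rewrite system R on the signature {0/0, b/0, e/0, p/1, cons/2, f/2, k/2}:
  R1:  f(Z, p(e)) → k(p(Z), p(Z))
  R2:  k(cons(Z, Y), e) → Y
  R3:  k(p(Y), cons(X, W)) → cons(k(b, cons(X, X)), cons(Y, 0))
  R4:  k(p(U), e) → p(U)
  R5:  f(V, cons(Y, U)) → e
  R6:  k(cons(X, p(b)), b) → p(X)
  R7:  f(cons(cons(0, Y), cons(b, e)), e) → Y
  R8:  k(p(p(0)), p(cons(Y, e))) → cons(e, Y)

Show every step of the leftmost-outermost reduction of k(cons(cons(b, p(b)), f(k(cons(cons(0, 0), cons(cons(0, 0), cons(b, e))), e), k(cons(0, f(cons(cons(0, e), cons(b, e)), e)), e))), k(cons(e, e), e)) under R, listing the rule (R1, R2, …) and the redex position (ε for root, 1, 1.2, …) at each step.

1. k(cons(cons(b, p(b)), f(k(cons(cons(0, 0), cons(cons(0, 0), cons(b, e))), e), k(cons(0, f(cons(cons(0, e), cons(b, e)), e)), e))), k(cons(e, e), e))  →  k(cons(cons(b, p(b)), f(cons(cons(0, 0), cons(b, e)), k(cons(0, f(cons(cons(0, e), cons(b, e)), e)), e))), k(cons(e, e), e))   [R2 at 1.2.1]
2. k(cons(cons(b, p(b)), f(cons(cons(0, 0), cons(b, e)), k(cons(0, f(cons(cons(0, e), cons(b, e)), e)), e))), k(cons(e, e), e))  →  k(cons(cons(b, p(b)), f(cons(cons(0, 0), cons(b, e)), f(cons(cons(0, e), cons(b, e)), e))), k(cons(e, e), e))   [R2 at 1.2.2]
3. k(cons(cons(b, p(b)), f(cons(cons(0, 0), cons(b, e)), f(cons(cons(0, e), cons(b, e)), e))), k(cons(e, e), e))  →  k(cons(cons(b, p(b)), f(cons(cons(0, 0), cons(b, e)), e)), k(cons(e, e), e))   [R7 at 1.2.2]
4. k(cons(cons(b, p(b)), f(cons(cons(0, 0), cons(b, e)), e)), k(cons(e, e), e))  →  k(cons(cons(b, p(b)), 0), k(cons(e, e), e))   [R7 at 1.2]
5. k(cons(cons(b, p(b)), 0), k(cons(e, e), e))  →  k(cons(cons(b, p(b)), 0), e)   [R2 at 2]
6. k(cons(cons(b, p(b)), 0), e)  →  0   [R2 at ε]

0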